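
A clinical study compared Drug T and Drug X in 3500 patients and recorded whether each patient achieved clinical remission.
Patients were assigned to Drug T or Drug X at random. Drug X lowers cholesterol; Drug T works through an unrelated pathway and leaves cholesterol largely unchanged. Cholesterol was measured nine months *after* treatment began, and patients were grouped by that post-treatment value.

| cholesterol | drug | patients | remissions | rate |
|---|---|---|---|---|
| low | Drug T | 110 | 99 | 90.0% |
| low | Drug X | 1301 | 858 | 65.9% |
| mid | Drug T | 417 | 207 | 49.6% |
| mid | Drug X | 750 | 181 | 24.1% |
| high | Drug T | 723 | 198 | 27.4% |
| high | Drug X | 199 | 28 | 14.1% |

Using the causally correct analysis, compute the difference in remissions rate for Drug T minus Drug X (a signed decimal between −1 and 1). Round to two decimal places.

Within every cholesterol level Drug T has the higher rate, yet pooled Drug X does — Simpson's reversal.
The distribution of cholesterol is itself part of what the drug does — it is an intermediate outcome. Holding it fixed would remove that part of the effect; the total effect is the pooled difference.
The causal difference is the pooled difference: 0.403 − 0.474 = -0.071.

-0.07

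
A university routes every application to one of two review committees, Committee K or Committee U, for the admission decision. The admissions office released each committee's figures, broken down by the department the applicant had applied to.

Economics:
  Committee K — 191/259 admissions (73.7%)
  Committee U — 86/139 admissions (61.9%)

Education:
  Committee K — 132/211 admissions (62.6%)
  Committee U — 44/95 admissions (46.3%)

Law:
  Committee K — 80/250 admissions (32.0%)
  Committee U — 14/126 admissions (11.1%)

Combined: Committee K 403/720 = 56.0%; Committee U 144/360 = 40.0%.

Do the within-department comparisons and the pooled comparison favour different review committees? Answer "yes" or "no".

Within each department level (Economics 73.7% vs 61.9%; Education 62.6% vs 46.3%; Law 32.0% vs 11.1%), Committee K has the higher rate every time. Pooled: 56.0% vs 40.0% — Committee K has the higher rate overall. They agree.

no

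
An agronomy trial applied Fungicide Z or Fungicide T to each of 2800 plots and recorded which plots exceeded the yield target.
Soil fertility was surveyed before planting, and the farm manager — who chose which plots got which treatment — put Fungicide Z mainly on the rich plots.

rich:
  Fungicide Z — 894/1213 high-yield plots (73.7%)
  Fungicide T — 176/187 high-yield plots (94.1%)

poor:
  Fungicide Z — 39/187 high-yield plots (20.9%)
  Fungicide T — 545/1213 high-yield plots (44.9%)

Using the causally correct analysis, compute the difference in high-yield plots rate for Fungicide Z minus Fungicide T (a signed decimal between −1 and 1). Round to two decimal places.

Nothing the fungicide does changes soil fertility; the imbalance is an allocation artefact. With soil fertility also predicting the outcome, the pooled figure is confounded, and the within-stratum comparison is the causal one.
Adjusting over the population distribution of soil fertility: 0.500·(0.737−0.941) + 0.500·(0.209−0.449) = -0.222.

-0.22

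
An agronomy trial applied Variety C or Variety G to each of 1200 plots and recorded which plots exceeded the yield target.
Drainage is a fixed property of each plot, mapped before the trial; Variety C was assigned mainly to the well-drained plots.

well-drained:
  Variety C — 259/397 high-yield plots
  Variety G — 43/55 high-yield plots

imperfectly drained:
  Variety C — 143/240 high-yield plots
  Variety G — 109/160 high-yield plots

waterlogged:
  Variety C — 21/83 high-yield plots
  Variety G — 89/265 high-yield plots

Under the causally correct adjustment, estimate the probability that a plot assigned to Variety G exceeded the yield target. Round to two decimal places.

0.62

Within every field drainage level Variety G has the higher rate, yet pooled Variety C does — Simpson's reversal.
Field drainage is set before the variety has any effect — it is not caused by the variety — and it independently drives the outcome. That makes it a confounder, so the causal comparison is within field drainage levels.
Standardising Variety G to the population field drainage mix: 0.377·43/55 + 0.333·109/160 + 0.290·89/265 = 0.619.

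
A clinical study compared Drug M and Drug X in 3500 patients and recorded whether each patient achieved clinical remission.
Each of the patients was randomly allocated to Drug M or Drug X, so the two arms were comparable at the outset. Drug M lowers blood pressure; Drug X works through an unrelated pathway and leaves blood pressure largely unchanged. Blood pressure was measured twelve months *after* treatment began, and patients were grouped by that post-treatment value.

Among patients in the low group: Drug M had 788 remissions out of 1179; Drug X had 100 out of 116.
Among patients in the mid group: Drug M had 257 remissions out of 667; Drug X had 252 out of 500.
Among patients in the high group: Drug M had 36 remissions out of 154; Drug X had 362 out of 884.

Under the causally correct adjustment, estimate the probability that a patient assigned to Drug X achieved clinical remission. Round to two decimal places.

Blood pressure here is a post-treatment variable shaped by the drug; conditioning on it would introduce bias rather than remove it. The overall comparison is the causal one.
So P(outcome | do(Drug X)) is just the pooled rate for Drug X: 714/1500 = 0.476.

0.48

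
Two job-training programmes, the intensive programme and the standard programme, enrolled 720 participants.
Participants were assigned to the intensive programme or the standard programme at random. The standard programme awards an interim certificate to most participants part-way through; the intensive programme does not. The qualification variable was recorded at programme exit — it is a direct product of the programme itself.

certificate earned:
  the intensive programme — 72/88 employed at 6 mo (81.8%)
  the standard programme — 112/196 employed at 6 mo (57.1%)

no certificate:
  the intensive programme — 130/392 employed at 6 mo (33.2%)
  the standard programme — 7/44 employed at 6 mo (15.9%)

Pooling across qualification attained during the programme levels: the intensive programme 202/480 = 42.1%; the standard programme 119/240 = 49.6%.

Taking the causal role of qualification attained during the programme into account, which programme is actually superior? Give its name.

the standard programme

Because the programme influences qualification attained during the programme, qualification attained during the programme is a post-treatment mediator, not a confounder. Stratifying on it would bias the estimate; the causal effect is the crude pooled difference.
Pooled: the intensive programme 42.1% vs the standard programme 49.6%; the standard programme is higher overall.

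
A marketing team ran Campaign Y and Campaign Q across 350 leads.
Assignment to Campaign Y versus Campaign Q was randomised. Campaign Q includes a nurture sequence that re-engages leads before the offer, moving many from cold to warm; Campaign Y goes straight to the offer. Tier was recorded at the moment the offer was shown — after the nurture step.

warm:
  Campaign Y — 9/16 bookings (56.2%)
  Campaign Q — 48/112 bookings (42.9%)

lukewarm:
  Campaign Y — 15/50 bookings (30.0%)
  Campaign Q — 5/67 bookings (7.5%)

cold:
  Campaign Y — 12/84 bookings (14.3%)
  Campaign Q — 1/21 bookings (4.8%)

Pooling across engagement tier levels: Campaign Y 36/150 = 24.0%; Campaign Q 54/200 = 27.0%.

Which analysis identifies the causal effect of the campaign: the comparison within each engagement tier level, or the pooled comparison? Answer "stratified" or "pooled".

pooled

Engagement tier lies on the pathway campaign → engagement tier → outcome, so adjusting for it blocks the indirect effect. For the total causal effect of campaign, use the unadjusted pooled rates.
Pooled: Campaign Y 24.0% vs Campaign Q 27.0%; Campaign Q is higher overall.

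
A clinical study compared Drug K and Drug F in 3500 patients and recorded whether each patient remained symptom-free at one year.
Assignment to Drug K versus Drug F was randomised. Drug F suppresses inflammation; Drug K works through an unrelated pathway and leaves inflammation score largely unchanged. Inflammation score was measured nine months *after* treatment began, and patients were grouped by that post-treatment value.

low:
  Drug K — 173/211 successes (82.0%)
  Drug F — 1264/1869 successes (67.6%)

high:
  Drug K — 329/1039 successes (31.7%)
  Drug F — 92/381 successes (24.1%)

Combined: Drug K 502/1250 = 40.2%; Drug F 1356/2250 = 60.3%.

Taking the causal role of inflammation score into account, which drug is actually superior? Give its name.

Drug F

The distribution of inflammation score is itself part of what the drug does — it is an intermediate outcome. Holding it fixed would remove that part of the effect; the total effect is the pooled difference.
Pooled: Drug K 40.2% vs Drug F 60.3%; Drug F is higher overall.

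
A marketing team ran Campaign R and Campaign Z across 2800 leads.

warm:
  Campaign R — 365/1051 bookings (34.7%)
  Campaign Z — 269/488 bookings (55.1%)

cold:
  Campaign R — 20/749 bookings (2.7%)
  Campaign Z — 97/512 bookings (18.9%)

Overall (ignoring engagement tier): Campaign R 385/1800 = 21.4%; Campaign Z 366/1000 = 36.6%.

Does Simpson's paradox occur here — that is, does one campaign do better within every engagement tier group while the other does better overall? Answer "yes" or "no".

no

Within each engagement tier level (warm 34.7% vs 55.1%; cold 2.7% vs 18.9%), Campaign Z has the higher rate every time. Pooled: 21.4% vs 36.6% — Campaign Z has the higher rate overall. They agree.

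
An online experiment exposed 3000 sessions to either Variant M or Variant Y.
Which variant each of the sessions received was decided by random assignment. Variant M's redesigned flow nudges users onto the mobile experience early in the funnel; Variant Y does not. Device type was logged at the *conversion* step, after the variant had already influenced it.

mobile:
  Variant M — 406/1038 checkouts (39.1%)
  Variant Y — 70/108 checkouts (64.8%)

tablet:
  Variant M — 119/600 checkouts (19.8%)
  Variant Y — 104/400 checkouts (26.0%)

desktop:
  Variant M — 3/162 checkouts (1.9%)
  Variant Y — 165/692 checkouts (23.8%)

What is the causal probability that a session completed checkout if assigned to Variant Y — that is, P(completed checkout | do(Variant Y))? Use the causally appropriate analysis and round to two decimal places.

0.28

The distribution of device type is itself part of what the variant does — it is an intermediate outcome. Holding it fixed would remove that part of the effect; the total effect is the pooled difference.
So P(outcome | do(Variant Y)) is just the pooled rate for Variant Y: 339/1200 = 0.282.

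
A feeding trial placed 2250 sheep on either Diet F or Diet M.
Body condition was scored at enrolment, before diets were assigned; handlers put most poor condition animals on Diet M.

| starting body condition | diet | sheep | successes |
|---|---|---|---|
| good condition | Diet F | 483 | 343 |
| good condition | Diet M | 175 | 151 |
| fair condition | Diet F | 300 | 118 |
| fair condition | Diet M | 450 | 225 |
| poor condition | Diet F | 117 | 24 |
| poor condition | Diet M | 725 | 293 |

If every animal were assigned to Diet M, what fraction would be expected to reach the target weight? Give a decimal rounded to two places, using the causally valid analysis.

The imbalance in starting body condition arose from how sheep were allocated, not from anything the diet did; and starting body condition independently affects the outcome. The pooled gap is confounded — condition on starting body condition.
Standardising Diet M to the population starting body condition mix: 0.292·151/175 + 0.333·225/450 + 0.374·293/725 = 0.570.

0.57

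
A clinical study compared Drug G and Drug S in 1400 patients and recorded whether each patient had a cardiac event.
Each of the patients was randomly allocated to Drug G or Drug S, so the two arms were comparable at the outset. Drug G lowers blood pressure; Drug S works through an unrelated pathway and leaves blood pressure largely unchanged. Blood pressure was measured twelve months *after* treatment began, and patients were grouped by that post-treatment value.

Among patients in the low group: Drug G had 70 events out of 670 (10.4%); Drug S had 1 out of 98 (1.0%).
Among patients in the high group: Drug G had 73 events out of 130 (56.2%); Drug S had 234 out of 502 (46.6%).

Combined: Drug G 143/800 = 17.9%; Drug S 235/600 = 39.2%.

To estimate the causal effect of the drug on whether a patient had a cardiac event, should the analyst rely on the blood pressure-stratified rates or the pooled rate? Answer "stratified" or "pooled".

pooled

The blood pressure-specific comparison favours Drug S throughout, but the pooled figures favour Drug G. The question is whether to condition on blood pressure.
Stratifying would compare drugs among patients the drugs themselves sorted into blood pressure groups — a form of selection on an intermediate. The unconditioned pooled rates give the total causal effect.
Pooled: Drug G 17.9% vs Drug S 39.2%; Drug G is lower overall.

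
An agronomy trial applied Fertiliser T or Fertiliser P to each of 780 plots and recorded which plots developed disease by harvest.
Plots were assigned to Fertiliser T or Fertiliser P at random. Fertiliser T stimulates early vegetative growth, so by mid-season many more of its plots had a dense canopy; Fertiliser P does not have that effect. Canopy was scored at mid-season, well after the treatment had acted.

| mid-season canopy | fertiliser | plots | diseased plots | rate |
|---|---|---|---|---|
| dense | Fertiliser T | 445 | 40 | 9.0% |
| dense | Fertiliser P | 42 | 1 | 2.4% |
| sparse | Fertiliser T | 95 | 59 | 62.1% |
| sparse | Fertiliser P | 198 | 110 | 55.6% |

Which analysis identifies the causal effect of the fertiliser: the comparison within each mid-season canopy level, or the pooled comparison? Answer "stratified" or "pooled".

pooled

The distribution of mid-season canopy is itself part of what the fertiliser does — it is an intermediate outcome. Holding it fixed would remove that part of the effect; the total effect is the pooled difference.
Pooled: Fertiliser T 18.3% vs Fertiliser P 46.2%; Fertiliser T is lower overall.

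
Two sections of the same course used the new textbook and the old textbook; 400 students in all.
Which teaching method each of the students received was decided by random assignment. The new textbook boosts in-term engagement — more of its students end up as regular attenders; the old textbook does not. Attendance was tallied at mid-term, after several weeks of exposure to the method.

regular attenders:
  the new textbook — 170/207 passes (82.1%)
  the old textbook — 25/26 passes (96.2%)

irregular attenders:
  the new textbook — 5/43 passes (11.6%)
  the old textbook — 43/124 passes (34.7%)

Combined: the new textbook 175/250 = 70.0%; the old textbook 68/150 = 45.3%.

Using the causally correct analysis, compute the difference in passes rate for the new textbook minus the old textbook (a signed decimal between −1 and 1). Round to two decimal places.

+0.25

the old textbook is higher inside every mid-term attendance stratum but the new textbook is higher in aggregate. Whether to stratify depends on how mid-term attendance relates to the teaching method.
Mid-term attendance is downstream of the teaching method. One should not condition on a consequence of treatment, so the overall rates are the right comparison.
The causal difference is the pooled difference: 0.700 − 0.453 = +0.247.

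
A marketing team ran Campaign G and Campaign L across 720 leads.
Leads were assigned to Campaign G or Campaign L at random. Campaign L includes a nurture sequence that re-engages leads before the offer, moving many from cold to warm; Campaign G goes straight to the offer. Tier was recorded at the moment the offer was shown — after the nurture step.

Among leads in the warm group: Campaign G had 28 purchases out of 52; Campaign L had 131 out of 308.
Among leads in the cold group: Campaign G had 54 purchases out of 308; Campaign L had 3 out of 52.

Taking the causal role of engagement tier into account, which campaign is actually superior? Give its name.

Engagement tier is downstream of the campaign. One should not condition on a consequence of treatment, so the overall rates are the right comparison.
Pooled: Campaign G 22.8% vs Campaign L 37.2%; Campaign L is higher overall.

Campaign L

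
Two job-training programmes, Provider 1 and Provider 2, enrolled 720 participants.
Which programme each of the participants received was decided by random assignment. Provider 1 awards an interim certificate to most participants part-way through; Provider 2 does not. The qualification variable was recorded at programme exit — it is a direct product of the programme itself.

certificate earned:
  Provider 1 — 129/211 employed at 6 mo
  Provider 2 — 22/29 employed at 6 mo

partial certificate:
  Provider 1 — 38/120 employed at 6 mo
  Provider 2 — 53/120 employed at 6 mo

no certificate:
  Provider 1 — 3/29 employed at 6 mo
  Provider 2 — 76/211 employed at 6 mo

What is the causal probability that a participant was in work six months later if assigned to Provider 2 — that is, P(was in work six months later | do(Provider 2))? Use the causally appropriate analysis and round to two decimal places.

0.42

Stratifying would compare programmes among participants the programmes themselves sorted into qualification attained during the programme groups — a form of selection on an intermediate. The unconditioned pooled rates give the total causal effect.
So P(outcome | do(Provider 2)) is just the pooled rate for Provider 2: 151/360 = 0.419.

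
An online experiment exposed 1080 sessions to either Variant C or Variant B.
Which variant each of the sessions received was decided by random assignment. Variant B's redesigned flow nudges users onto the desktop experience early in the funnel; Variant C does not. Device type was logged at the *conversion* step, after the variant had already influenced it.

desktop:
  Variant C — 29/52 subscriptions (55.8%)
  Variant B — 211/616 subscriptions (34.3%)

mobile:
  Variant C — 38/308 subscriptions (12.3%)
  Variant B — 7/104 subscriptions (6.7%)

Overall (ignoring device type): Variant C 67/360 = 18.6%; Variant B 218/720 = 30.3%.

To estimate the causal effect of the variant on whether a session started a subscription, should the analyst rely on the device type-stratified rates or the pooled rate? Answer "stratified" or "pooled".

pooled

Device type lies on the pathway variant → device type → outcome, so adjusting for it blocks the indirect effect. For the total causal effect of variant, use the unadjusted pooled rates.
Pooled: Variant C 18.6% vs Variant B 30.3%; Variant B is higher overall.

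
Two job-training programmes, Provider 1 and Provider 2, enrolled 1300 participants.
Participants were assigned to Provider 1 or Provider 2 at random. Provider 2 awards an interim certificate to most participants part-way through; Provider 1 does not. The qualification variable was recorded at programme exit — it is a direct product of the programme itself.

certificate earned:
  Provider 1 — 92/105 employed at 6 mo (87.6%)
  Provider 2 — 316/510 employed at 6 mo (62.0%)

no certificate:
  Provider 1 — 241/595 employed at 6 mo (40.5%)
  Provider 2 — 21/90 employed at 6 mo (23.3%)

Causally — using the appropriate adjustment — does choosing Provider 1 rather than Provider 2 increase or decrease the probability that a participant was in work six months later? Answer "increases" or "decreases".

decreases

The qualification attained during the programme-specific comparison favours Provider 1 throughout, but the pooled figures favour Provider 2. The question is whether to condition on qualification attained during the programme.
Qualification attained during the programme is downstream of the programme. One should not condition on a consequence of treatment, so the overall rates are the right comparison.
Pooled: Provider 1 47.6% vs Provider 2 56.2%; Provider 2 is higher overall.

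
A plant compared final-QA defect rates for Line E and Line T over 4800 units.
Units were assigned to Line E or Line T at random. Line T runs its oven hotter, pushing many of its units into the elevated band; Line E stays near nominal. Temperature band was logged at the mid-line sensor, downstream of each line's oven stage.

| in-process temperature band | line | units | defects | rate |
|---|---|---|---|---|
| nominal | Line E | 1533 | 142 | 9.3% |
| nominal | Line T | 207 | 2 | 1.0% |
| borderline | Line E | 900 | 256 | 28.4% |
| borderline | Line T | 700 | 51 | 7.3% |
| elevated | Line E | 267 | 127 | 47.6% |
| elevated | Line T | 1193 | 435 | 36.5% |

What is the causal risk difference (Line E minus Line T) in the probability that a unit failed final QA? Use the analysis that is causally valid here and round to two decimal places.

In-process temperature band lies on the pathway line → in-process temperature band → outcome, so adjusting for it blocks the indirect effect. For the total causal effect of line, use the unadjusted pooled rates.
The causal difference is the pooled difference: 0.194 − 0.232 = -0.038.

-0.04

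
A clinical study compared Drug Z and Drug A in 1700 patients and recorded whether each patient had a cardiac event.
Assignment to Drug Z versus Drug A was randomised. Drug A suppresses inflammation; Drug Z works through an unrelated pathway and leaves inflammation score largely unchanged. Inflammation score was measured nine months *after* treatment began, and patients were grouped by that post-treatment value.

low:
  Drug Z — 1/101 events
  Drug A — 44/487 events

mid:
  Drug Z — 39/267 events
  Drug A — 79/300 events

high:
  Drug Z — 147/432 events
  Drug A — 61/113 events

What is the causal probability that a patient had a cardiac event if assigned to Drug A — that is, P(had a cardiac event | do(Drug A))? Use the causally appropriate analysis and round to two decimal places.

0.20

Drug Z is lower inside every inflammation score stratum but Drug A is lower in aggregate. Whether to stratify depends on how inflammation score relates to the drug.
Because the drug influences inflammation score, inflammation score is a post-treatment mediator, not a confounder. Stratifying on it would bias the estimate; the causal effect is the crude pooled difference.
So P(outcome | do(Drug A)) is just the pooled rate for Drug A: 184/900 = 0.204.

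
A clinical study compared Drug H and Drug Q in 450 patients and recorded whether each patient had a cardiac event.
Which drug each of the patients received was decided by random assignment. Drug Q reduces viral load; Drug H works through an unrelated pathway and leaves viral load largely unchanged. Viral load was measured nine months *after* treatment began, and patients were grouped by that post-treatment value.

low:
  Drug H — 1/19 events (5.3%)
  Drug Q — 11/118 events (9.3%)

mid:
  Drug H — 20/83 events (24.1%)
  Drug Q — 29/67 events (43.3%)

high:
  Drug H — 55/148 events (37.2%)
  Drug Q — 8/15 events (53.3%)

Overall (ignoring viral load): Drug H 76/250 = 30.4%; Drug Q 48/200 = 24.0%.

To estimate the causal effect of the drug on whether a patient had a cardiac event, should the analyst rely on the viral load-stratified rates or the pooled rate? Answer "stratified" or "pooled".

Viral load lies on the pathway drug → viral load → outcome, so adjusting for it blocks the indirect effect. For the total causal effect of drug, use the unadjusted pooled rates.
Pooled: Drug H 30.4% vs Drug Q 24.0%; Drug Q is lower overall.

pooled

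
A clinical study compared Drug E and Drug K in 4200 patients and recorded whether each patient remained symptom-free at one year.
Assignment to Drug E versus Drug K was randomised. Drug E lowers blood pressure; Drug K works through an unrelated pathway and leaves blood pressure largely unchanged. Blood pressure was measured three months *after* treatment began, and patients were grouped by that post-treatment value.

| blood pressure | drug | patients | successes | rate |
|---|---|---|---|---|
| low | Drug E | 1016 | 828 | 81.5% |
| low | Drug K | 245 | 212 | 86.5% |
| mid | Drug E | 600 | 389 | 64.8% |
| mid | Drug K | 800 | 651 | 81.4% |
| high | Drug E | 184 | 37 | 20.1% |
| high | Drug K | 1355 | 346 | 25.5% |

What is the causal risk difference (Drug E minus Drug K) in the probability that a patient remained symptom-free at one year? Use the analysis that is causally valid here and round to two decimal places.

Drug K is higher inside every blood pressure stratum but Drug E is higher in aggregate. Whether to stratify depends on how blood pressure relates to the drug.
Stratifying would compare drugs among patients the drugs themselves sorted into blood pressure groups — a form of selection on an intermediate. The unconditioned pooled rates give the total causal effect.
The causal difference is the pooled difference: 0.697 − 0.504 = +0.193.

+0.19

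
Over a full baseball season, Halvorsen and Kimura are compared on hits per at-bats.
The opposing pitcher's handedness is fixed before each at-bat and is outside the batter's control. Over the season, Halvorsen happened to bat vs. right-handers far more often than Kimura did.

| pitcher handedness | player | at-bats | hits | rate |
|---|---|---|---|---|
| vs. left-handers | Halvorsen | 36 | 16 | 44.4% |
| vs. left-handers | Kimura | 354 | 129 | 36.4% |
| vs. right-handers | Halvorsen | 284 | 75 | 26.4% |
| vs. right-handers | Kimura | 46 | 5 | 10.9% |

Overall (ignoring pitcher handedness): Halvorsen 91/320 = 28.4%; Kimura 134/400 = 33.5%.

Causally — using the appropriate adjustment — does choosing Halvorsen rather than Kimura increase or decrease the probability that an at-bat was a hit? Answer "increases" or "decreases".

increases

Pitcher handedness satisfies the back-door criterion: it is not a descendant of the player, and it blocks the spurious path from player to outcome. Adjusting for it (i.e., using the within-pitcher handedness rates) gives the causal effect.
Within each level — vs. left-handers: 44.4% vs 36.4%; vs. right-handers: 26.4% vs 10.9% — Halvorsen is higher every time.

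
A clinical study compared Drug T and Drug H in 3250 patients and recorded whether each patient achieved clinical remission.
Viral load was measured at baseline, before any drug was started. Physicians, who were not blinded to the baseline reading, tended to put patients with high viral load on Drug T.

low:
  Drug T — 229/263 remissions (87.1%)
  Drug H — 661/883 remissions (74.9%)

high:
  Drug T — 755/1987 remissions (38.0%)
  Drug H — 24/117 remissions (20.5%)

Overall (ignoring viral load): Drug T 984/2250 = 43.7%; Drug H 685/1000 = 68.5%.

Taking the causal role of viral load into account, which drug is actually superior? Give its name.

Viral load differs across drugs for reasons unrelated to any effect of the drug itself, and it separately predicts the outcome — a classic confounder. We must compare within viral load levels.
Within each level — low: 87.1% vs 74.9%; high: 38.0% vs 20.5% — Drug T is higher every time.

Drug T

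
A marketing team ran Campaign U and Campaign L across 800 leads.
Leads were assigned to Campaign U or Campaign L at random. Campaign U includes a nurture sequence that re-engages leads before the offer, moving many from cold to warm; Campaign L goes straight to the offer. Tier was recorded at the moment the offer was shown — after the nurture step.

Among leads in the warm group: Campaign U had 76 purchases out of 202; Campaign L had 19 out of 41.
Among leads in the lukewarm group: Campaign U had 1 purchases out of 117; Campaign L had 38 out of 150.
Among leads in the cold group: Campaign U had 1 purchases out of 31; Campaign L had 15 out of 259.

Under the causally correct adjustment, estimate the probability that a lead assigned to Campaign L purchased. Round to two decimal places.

0.16

The engagement tier-specific comparison favours Campaign L throughout, but the pooled figures favour Campaign U. The question is whether to condition on engagement tier.
Because the campaign influences engagement tier, engagement tier is a post-treatment mediator, not a confounder. Stratifying on it would bias the estimate; the causal effect is the crude pooled difference.
So P(outcome | do(Campaign L)) is just the pooled rate for Campaign L: 72/450 = 0.160.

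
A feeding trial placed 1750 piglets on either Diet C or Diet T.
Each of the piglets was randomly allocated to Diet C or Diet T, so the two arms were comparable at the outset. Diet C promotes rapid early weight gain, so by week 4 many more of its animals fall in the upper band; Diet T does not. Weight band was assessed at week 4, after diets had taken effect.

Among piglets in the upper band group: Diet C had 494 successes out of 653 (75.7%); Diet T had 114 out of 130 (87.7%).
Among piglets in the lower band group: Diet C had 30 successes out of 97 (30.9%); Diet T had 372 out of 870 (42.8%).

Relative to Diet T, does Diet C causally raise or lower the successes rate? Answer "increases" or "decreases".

increases

The week-4 weight band-specific comparison favours Diet T throughout, but the pooled figures favour Diet C. The question is whether to condition on week-4 weight band.
Week-4 weight band is downstream of the diet. One should not condition on a consequence of treatment, so the overall rates are the right comparison.
Pooled: Diet C 69.9% vs Diet T 48.6%; Diet C is higher overall.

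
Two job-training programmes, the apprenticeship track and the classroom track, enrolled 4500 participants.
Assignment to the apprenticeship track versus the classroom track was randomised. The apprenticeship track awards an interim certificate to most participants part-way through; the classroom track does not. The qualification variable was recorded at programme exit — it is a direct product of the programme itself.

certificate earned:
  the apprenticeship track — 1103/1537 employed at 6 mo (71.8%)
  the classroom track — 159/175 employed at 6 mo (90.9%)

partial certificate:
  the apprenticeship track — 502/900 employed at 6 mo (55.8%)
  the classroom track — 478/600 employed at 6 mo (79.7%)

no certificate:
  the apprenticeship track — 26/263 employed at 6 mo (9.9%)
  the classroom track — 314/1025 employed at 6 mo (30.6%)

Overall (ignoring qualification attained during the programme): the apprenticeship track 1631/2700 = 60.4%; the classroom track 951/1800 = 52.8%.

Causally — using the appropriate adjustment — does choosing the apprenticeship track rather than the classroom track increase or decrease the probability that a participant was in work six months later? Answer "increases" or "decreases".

Within every qualification attained during the programme level the classroom track has the higher rate, yet pooled the apprenticeship track does — Simpson's reversal.
Qualification attained during the programme is downstream of the programme. One should not condition on a consequence of treatment, so the overall rates are the right comparison.
Pooled: the apprenticeship track 60.4% vs the classroom track 52.8%; the apprenticeship track is higher overall.

increases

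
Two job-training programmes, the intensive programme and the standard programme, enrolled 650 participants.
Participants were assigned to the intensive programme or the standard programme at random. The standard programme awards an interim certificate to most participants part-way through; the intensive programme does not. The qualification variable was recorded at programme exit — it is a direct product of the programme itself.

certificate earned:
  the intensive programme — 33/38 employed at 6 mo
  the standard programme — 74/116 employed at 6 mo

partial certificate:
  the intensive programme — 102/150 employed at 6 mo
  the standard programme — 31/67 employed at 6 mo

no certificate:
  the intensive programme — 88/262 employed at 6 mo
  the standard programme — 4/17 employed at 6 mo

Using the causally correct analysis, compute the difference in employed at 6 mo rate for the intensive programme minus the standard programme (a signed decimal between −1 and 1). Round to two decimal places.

The stratified and pooled comparisons disagree (the intensive programme wins within each qualification attained during the programme; the standard programme wins overall), so the answer turns on the causal role of qualification attained during the programme.
The distribution of qualification attained during the programme is itself part of what the programme does — it is an intermediate outcome. Holding it fixed would remove that part of the effect; the total effect is the pooled difference.
The causal difference is the pooled difference: 0.496 − 0.545 = -0.049.

-0.05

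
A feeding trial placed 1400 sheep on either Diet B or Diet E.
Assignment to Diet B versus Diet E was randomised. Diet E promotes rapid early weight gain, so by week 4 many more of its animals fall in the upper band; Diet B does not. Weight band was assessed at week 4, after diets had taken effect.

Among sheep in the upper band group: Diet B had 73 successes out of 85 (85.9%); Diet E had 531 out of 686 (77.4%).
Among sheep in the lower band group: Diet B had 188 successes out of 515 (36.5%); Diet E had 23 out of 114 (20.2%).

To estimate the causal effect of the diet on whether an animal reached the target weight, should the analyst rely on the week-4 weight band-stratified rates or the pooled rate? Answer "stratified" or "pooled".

pooled

Stratifying would compare diets among sheep the diets themselves sorted into week-4 weight band groups — a form of selection on an intermediate. The unconditioned pooled rates give the total causal effect.
Pooled: Diet B 43.5% vs Diet E 69.2%; Diet E is higher overall.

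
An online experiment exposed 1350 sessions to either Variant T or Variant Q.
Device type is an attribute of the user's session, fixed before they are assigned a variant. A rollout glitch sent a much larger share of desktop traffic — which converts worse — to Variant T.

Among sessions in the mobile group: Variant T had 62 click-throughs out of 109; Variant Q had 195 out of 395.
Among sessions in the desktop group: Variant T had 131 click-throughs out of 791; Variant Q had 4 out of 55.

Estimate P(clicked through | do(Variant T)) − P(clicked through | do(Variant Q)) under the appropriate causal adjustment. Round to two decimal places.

+0.09

Nothing the variant does changes device type; the imbalance is an allocation artefact. With device type also predicting the outcome, the pooled figure is confounded, and the within-stratum comparison is the causal one.
Adjusting over the population distribution of device type: 0.373·(0.569−0.494) + 0.627·(0.166−0.073) = +0.086.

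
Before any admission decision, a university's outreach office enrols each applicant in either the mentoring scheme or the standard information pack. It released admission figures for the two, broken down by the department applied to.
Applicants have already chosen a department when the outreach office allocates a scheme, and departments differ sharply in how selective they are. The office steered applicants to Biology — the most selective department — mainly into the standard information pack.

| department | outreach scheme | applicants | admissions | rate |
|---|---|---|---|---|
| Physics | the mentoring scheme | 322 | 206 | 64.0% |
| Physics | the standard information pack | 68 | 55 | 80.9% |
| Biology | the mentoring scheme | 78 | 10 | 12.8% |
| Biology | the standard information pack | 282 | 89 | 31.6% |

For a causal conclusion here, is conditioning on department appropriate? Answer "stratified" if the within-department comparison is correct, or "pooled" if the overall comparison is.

stratified

Within every department level the standard information pack has the higher rate, yet pooled the mentoring scheme does — Simpson's reversal.
Since department is a pre-existing factor (not a product of the outreach scheme) and it affects the outcome on its own, it is a confounder. The stratified rates, not the pooled rate, identify the causal effect.
Within each level — Physics: 64.0% vs 80.9%; Biology: 12.8% vs 31.6% — the standard information pack is higher every time.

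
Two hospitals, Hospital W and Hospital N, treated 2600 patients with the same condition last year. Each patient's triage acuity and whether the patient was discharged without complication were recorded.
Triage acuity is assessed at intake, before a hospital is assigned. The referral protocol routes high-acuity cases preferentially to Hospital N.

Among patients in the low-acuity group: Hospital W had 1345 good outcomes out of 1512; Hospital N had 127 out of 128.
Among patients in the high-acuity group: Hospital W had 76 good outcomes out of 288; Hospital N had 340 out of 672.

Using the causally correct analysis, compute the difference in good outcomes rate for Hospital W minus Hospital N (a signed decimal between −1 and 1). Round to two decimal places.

Hospital N is higher inside every triage acuity stratum but Hospital W is higher in aggregate. Whether to stratify depends on how triage acuity relates to the hospital.
Here triage acuity is a common cause — it drives both which hospital a case falls under and the outcome. The crude comparison mixes populations; the stratum-specific rates are the causally relevant ones.
Adjusting over the population distribution of triage acuity: 0.631·(0.890−0.992) + 0.369·(0.264−0.506) = -0.154.

-0.15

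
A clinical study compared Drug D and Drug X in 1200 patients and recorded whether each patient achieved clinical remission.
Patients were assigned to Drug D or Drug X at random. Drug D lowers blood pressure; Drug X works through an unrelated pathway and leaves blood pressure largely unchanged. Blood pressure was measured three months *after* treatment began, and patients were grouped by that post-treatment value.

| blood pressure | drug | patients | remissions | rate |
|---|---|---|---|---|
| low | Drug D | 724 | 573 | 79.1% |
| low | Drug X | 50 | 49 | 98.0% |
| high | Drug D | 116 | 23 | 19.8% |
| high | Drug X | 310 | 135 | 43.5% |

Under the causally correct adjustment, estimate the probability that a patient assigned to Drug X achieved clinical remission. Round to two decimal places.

Blood pressure here is a post-treatment variable shaped by the drug; conditioning on it would introduce bias rather than remove it. The overall comparison is the causal one.
So P(outcome | do(Drug X)) is just the pooled rate for Drug X: 184/360 = 0.511.

0.51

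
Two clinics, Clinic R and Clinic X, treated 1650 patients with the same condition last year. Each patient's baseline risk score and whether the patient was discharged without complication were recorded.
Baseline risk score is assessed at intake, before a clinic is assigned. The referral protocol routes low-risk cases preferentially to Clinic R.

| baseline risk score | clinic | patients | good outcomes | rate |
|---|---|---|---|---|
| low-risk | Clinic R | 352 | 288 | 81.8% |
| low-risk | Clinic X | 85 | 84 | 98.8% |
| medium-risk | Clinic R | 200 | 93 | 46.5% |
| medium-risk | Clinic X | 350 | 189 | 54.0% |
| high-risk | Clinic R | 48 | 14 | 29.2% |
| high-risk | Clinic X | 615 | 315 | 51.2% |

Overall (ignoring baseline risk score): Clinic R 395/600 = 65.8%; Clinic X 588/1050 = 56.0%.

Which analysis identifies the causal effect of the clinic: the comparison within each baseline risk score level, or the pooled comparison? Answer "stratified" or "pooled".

The baseline risk score-specific comparison favours Clinic X throughout, but the pooled figures favour Clinic R. The question is whether to condition on baseline risk score.
Since baseline risk score is a pre-existing factor (not a product of the clinic) and it affects the outcome on its own, it is a confounder. The stratified rates, not the pooled rate, identify the causal effect.
Within each level — low-risk: 81.8% vs 98.8%; medium-risk: 46.5% vs 54.0%; high-risk: 29.2% vs 51.2% — Clinic X is higher every time.

stratified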